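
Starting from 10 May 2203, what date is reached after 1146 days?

+366 (one year; includes Feb 29, 2204) → May 10, 2204 (780 left).
+365 (one year) → May 10, 2205 (415 left).
+365 (one year) → May 10, 2206 (50 left).
May has 31 days: +22 → Jun 1, 2206 (28 left).
+28 → Jun 29, 2206.

June 29, 2206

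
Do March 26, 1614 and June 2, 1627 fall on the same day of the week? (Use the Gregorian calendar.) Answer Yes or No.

From Mar 26, 1614 to Jun 2, 1627 is 4816 days.
4816 mod 7 = 0, so they are the same weekday.
(Mar 26, 1614 is a Wednesday; Jun 2, 1627 is a Wednesday.)

Yes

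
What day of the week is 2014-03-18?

Tuesday

Doomsday rule: the anchor day for the 2000s is Tuesday. For year 14: 14÷12 = 1 r 2, and 2÷4 = 0, so 1+2+0 = 3.
Tuesday + 3 ≡ Friday — that's 2014's doomsday.
In March the doomsday date is Mar 14.
Mar 18 is 4 days after Mar 14; 4 mod 7 = 4, so Friday + 4 = Tuesday.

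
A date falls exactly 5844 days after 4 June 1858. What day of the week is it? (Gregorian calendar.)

First find the weekday of Jun 4, 1858. Doomsday rule: the anchor day for the 1800s is Friday. For year 58: 58÷12 = 4 r 10, and 10÷4 = 2, so 4+10+2 = 16.
Friday + 16 ≡ Sunday — that's 1858's doomsday.
In June the doomsday date is Jun 6.
Jun 4 is 2 days before Jun 6; 2 mod 7 = 2, so Sunday − 2 = Friday.
5844 mod 7 = 6, so 5844 days after a Friday is Friday + 6 = Thursday.

Thursday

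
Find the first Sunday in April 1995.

April 2, 1995

April 1, 1995 is a Saturday.
The first Sunday is therefore April 2 (1 days later).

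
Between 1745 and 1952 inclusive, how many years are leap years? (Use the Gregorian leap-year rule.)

Multiples of 4 in [1745,1952]: 52.
Of those, multiples of 100: 2 (not leap unless ÷400).
Multiples of 400: 0.
Leap years = 52 − 2 + 0 = 50.

50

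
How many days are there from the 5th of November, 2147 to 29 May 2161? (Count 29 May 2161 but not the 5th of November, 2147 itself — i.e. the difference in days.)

Nov 5, 2147 → Nov 5, 2148: 366 days (Feb 29, 2148 is in that span).
Nov 5, 2148 → Nov 5, 2149: 365 days.
Nov 5, 2149 → Nov 5, 2150: 365 days.
Nov 5, 2150 → Nov 5, 2151: 365 days.
Nov 5, 2151 → Nov 5, 2152: 366 days (Feb 29, 2152 is in that span).
Nov 5, 2152 → Nov 5, 2153: 365 days.
Nov 5, 2153 → Nov 5, 2154: 365 days.
Nov 5, 2154 → Nov 5, 2155: 365 days.
Nov 5, 2155 → Nov 5, 2156: 366 days (Feb 29, 2156 is in that span).
Nov 5, 2156 → Nov 5, 2157: 365 days.
Nov 5, 2157 → Nov 5, 2158: 365 days.
Nov 5, 2158 → Nov 5, 2159: 365 days.
Nov 5, 2159 → Nov 5, 2160: 366 days (Feb 29, 2160 is in that span).
Nov 5, 2160 → Dec 5, 2160: 30 days (November has 30).
Dec 5, 2160 → Jan 5, 2161: 31 days (December has 31).
Jan 5, 2161 → Feb 5, 2161: 31 days (January has 31).
Feb 5, 2161 → Mar 5, 2161: 28 days (February has 28).
Mar 5, 2161 → Apr 5, 2161: 31 days (March has 31).
Apr 5, 2161 → May 5, 2161: 30 days (April has 30).
May 5, 2161 → May 29, 2161: 24 days.
Total: 4954 days.

4954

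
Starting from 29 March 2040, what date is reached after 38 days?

May 6, 2040

Mar has 31 days: +3 → Apr 1, 2040 (35 left).
Apr has 30 days: +30 → May 1, 2040 (5 left).
+5 → May 6, 2040.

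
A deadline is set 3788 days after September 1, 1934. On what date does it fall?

+365 (one year) → Sep 1, 1935 (3423 left).
+366 (one year; includes Feb 29, 1936) → Sep 1, 1936 (3057 left).
+365 (one year) → Sep 1, 1937 (2692 left).
+365 (one year) → Sep 1, 1938 (2327 left).
+365 (one year) → Sep 1, 1939 (1962 left).
+366 (one year; includes Feb 29, 1940) → Sep 1, 1940 (1596 left).
+365 (one year) → Sep 1, 1941 (1231 left).
+365 (one year) → Sep 1, 1942 (866 left).
+365 (one year) → Sep 1, 1943 (501 left).
+366 (one year; includes Feb 29, 1944) → Sep 1, 1944 (135 left).
Sep has 30 days: +30 → Oct 1, 1944 (105 left).
Oct has 31 days: +31 → Nov 1, 1944 (74 left).
Nov has 30 days: +30 → Dec 1, 1944 (44 left).
Dec has 31 days: +31 → Jan 1, 1945 (13 left).
+13 → Jan 14, 1945.

January 14, 1945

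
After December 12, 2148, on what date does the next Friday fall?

Dec 12, 2148 is a Thursday.
From Thursday to the next Friday is 1 day.
Dec 12, 2148 + 1 = Dec 13, 2148.

December 13, 2148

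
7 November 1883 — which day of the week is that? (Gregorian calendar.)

Wednesday

Doomsday rule: the anchor day for the 1800s is Friday. For year 83: 83÷12 = 6 r 11, and 11÷4 = 2, so 6+11+2 = 19.
Friday + 19 ≡ Wednesday — that's 1883's doomsday.
In November the doomsday date is Nov 7.
Nov 7 is the doomsday itself: Wednesday.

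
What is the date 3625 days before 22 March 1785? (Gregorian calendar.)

April 19, 1775

−365 (one year) → Mar 22, 1784 (3260 left).
−366 (one year; includes Feb 29, 1784) → Mar 22, 1783 (2894 left).
−365 (one year) → Mar 22, 1782 (2529 left).
−365 (one year) → Mar 22, 1781 (2164 left).
−365 (one year) → Mar 22, 1780 (1799 left).
−366 (one year; includes Feb 29, 1780) → Mar 22, 1779 (1433 left).
−365 (one year) → Mar 22, 1778 (1068 left).
−365 (one year) → Mar 22, 1777 (703 left).
−365 (one year) → Mar 22, 1776 (338 left).
−22 → Feb 29, 1776 (end of Feb, 29 days; 316 left).
−29 → Jan 31, 1776 (end of Jan, 31 days; 287 left).
−31 → Dec 31, 1775 (end of Dec, 31 days; 256 left).
−31 → Nov 30, 1775 (end of Nov, 30 days; 225 left).
−30 → Oct 31, 1775 (end of Oct, 31 days; 195 left).
−31 → Sep 30, 1775 (end of Sep, 30 days; 164 left).
−30 → Aug 31, 1775 (end of Aug, 31 days; 134 left).
−31 → Jul 31, 1775 (end of Jul, 31 days; 103 left).
−31 → Jun 30, 1775 (end of Jun, 30 days; 72 left).
−30 → May 31, 1775 (end of May, 31 days; 42 left).
−31 → Apr 30, 1775 (end of Apr, 30 days; 11 left).
−11 → Apr 19, 1775.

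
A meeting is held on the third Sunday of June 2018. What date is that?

June 1, 2018 is a Friday.
The first Sunday is therefore June 3 (2 days later).
The third Sunday is 3 + 2×7 = June 17.

June 17, 2018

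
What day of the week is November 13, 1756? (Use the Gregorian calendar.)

Saturday

Doomsday rule: the anchor day for the 1700s is Sunday. For year 56: 56÷12 = 4 r 8, and 8÷4 = 2, so 4+8+2 = 14.
Sunday + 14 ≡ Sunday — that's 1756's doomsday.
In November the doomsday date is Nov 7.
Nov 13 is 6 days after Nov 7; 6 mod 7 = 6, so Sunday + 6 = Saturday.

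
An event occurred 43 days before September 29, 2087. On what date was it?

August 17, 2087

−29 → Aug 31, 2087 (end of Aug, 31 days; 14 left).
−14 → Aug 17, 2087.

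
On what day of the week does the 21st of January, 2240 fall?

Doomsday rule: the anchor day for the 2200s is Friday. For year 40: 40÷12 = 3 r 4, and 4÷4 = 1, so 3+4+1 = 8.
Friday + 8 ≡ Saturday — that's 2240's doomsday.
In January the doomsday date is Jan 4 (2240 is a leap year (divisible by 4)).
Jan 21 is 17 days after Jan 4; 17 mod 7 = 3, so Saturday + 3 = Tuesday.

Tuesday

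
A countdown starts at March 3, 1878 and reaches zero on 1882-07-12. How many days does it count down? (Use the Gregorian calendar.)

Mar 3, 1878 → Mar 3, 1879: 365 days.
Mar 3, 1879 → Mar 3, 1880: 366 days (Feb 29, 1880 is in that span).
Mar 3, 1880 → Mar 3, 1881: 365 days.
Mar 3, 1881 → Mar 3, 1882: 365 days.
Mar 3, 1882 → Apr 3, 1882: 31 days (March has 31).
Apr 3, 1882 → May 3, 1882: 30 days (April has 30).
May 3, 1882 → Jun 3, 1882: 31 days (May has 31).
Jun 3, 1882 → Jul 3, 1882: 30 days (June has 30).
Jul 3, 1882 → Jul 12, 1882: 9 days.
Total: 1592 days.

1592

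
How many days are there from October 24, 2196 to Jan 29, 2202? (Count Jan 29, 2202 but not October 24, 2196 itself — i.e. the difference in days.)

1922

Oct 24, 2196 → Oct 24, 2197: 365 days.
Oct 24, 2197 → Oct 24, 2198: 365 days.
Oct 24, 2198 → Oct 24, 2199: 365 days.
Oct 24, 2199 → Oct 24, 2200: 365 days.
Oct 24, 2200 → Oct 24, 2201: 365 days.
Oct 24, 2201 → Nov 24, 2201: 31 days (October has 31).
Nov 24, 2201 → Dec 24, 2201: 30 days (November has 30).
Dec 24, 2201 → Jan 24, 2202: 31 days (December has 31).
Jan 24, 2202 → Jan 29, 2202: 5 days.
Total: 1922 days.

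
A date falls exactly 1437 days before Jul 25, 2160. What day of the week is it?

Jul 25, 2160 is a Friday.
1437 mod 7 = 2, so 1437 days before a Friday is Friday − 2 = Wednesday.

Wednesday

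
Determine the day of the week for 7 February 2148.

Doomsday rule: the anchor day for the 2100s is Sunday. For year 48: 48÷12 = 4 r 0, and 0÷4 = 0, so 4+0+0 = 4.
Sunday + 4 ≡ Thursday — that's 2148's doomsday.
In February the doomsday date is Feb 29 (2148 is a leap year (divisible by 4)).
Feb 7 is 22 days before Feb 29; 22 mod 7 = 1, so Thursday − 1 = Wednesday.

Wednesday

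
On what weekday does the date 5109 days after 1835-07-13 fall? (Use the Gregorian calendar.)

First find the weekday of Jul 13, 1835. Doomsday rule: the anchor day for the 1800s is Friday. For year 35: 35÷12 = 2 r 11, and 11÷4 = 2, so 2+11+2 = 15.
Friday + 15 ≡ Saturday — that's 1835's doomsday.
In July the doomsday date is Jul 11.
Jul 13 is 2 days after Jul 11; 2 mod 7 = 2, so Saturday + 2 = Monday.
5109 mod 7 = 6, so 5109 days after a Monday is Monday + 6 = Sunday.

Sunday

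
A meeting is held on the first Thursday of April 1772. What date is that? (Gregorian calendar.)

April 2, 1772

April 1, 1772 is a Wednesday.
The first Thursday is therefore April 2 (1 days later).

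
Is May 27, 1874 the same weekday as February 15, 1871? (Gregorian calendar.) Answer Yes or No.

Yes

From Feb 15, 1871 to May 27, 1874 is 1197 days.
1197 mod 7 = 0, so they are the same weekday.
(Feb 15, 1871 is a Wednesday; May 27, 1874 is a Wednesday.)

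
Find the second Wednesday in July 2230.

July 1, 2230 is a Thursday.
The first Wednesday is therefore July 7 (6 days later).
The second Wednesday is 7 + 1×7 = July 14.

July 14, 2230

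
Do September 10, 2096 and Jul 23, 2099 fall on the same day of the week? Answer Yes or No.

No

From Sep 10, 2096 to Jul 23, 2099 is 1046 days.
1046 mod 7 = 3, so they are different weekdays.
(Sep 10, 2096 is a Monday; Jul 23, 2099 is a Thursday.)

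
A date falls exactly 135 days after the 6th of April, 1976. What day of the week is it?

Apr 6, 1976 is a Tuesday.
135 mod 7 = 2, so 135 days after a Tuesday is Tuesday + 2 = Thursday.

Thursday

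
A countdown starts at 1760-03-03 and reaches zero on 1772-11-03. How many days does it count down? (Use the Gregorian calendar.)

4628

Mar 3, 1760 → Mar 3, 1761: 365 days.
Mar 3, 1761 → Mar 3, 1762: 365 days.
Mar 3, 1762 → Mar 3, 1763: 365 days.
Mar 3, 1763 → Mar 3, 1764: 366 days (Feb 29, 1764 is in that span).
Mar 3, 1764 → Mar 3, 1765: 365 days.
Mar 3, 1765 → Mar 3, 1766: 365 days.
Mar 3, 1766 → Mar 3, 1767: 365 days.
Mar 3, 1767 → Mar 3, 1768: 366 days (Feb 29, 1768 is in that span).
Mar 3, 1768 → Mar 3, 1769: 365 days.
Mar 3, 1769 → Mar 3, 1770: 365 days.
Mar 3, 1770 → Mar 3, 1771: 365 days.
Mar 3, 1771 → Mar 3, 1772: 366 days (Feb 29, 1772 is in that span).
Mar 3, 1772 → Apr 3, 1772: 31 days (March has 31).
Apr 3, 1772 → May 3, 1772: 30 days (April has 30).
May 3, 1772 → Jun 3, 1772: 31 days (May has 31).
Jun 3, 1772 → Jul 3, 1772: 30 days (June has 30).
Jul 3, 1772 → Aug 3, 1772: 31 days (July has 31).
Aug 3, 1772 → Sep 3, 1772: 31 days (August has 31).
Sep 3, 1772 → Oct 3, 1772: 30 days (September has 30).
Oct 3, 1772 → Nov 3, 1772: 31 days.
Total: 4628 days.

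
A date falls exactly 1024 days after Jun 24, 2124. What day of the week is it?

First find the weekday of Jun 24, 2124. Doomsday rule: the anchor day for the 2100s is Sunday. For year 24: 24÷12 = 2 r 0, and 0÷4 = 0, so 2+0+0 = 2.
Sunday + 2 ≡ Tuesday — that's 2124's doomsday.
In June the doomsday date is Jun 6.
Jun 24 is 18 days after Jun 6; 18 mod 7 = 4, so Tuesday + 4 = Saturday.
1024 mod 7 = 2, so 1024 days after a Saturday is Saturday + 2 = Monday.

Monday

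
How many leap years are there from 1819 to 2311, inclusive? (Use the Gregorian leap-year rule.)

119

Multiples of 4 in [1819,2311]: 123.
Of those, multiples of 100: 5 (not leap unless ÷400).
Multiples of 400: 1.
Leap years = 123 − 5 + 1 = 119.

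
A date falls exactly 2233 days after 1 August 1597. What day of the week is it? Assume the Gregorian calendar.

Aug 1, 1597 is a Friday.
2233 mod 7 = 0, so 2233 days after a Friday is Friday + 0 = Friday.

Friday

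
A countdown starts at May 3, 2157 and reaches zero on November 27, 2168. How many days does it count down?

4226

May 3, 2157 → May 3, 2158: 365 days.
May 3, 2158 → May 3, 2159: 365 days.
May 3, 2159 → May 3, 2160: 366 days (Feb 29, 2160 is in that span).
May 3, 2160 → May 3, 2161: 365 days.
May 3, 2161 → May 3, 2162: 365 days.
May 3, 2162 → May 3, 2163: 365 days.
May 3, 2163 → May 3, 2164: 366 days (Feb 29, 2164 is in that span).
May 3, 2164 → May 3, 2165: 365 days.
May 3, 2165 → May 3, 2166: 365 days.
May 3, 2166 → May 3, 2167: 365 days.
May 3, 2167 → May 3, 2168: 366 days (Feb 29, 2168 is in that span).
May 3, 2168 → Jun 3, 2168: 31 days (May has 31).
Jun 3, 2168 → Jul 3, 2168: 30 days (June has 30).
Jul 3, 2168 → Aug 3, 2168: 31 days (July has 31).
Aug 3, 2168 → Sep 3, 2168: 31 days (August has 31).
Sep 3, 2168 → Oct 3, 2168: 30 days (September has 30).
Oct 3, 2168 → Nov 3, 2168: 31 days (October has 31).
Nov 3, 2168 → Nov 27, 2168: 24 days.
Total: 4226 days.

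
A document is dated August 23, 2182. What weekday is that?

Doomsday rule: the anchor day for the 2100s is Sunday. For year 82: 82÷12 = 6 r 10, and 10÷4 = 2, so 6+10+2 = 18.
Sunday + 18 ≡ Thursday — that's 2182's doomsday.
In August the doomsday date is Aug 8.
Aug 23 is 15 days after Aug 8; 15 mod 7 = 1, so Thursday + 1 = Friday.

Friday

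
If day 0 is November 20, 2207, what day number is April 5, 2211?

1232

Nov 20, 2207 → Nov 20, 2208: 366 days (Feb 29, 2208 is in that span).
Nov 20, 2208 → Nov 20, 2209: 365 days.
Nov 20, 2209 → Nov 20, 2210: 365 days.
Nov 20, 2210 → Dec 20, 2210: 30 days (November has 30).
Dec 20, 2210 → Jan 20, 2211: 31 days (December has 31).
Jan 20, 2211 → Feb 20, 2211: 31 days (January has 31).
Feb 20, 2211 → Mar 20, 2211: 28 days (February has 28).
Mar 20, 2211 → Apr 5, 2211: 16 days.
Total: 1232 days.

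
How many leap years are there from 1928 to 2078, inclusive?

38

Multiples of 4 in [1928,2078]: 38.
Of those, multiples of 100: 1 (not leap unless ÷400).
Multiples of 400: 1.
Leap years = 38 − 1 + 1 = 38.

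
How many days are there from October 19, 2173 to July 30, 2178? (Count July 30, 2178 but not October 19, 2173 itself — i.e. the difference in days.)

1745

Oct 19, 2173 → Oct 19, 2174: 365 days.
Oct 19, 2174 → Oct 19, 2175: 365 days.
Oct 19, 2175 → Oct 19, 2176: 366 days (Feb 29, 2176 is in that span).
Oct 19, 2176 → Oct 19, 2177: 365 days.
Oct 19, 2177 → Nov 19, 2177: 31 days (October has 31).
Nov 19, 2177 → Dec 19, 2177: 30 days (November has 30).
Dec 19, 2177 → Jan 19, 2178: 31 days (December has 31).
Jan 19, 2178 → Feb 19, 2178: 31 days (January has 31).
Feb 19, 2178 → Mar 19, 2178: 28 days (February has 28).
Mar 19, 2178 → Apr 19, 2178: 31 days (March has 31).
Apr 19, 2178 → May 19, 2178: 30 days (April has 30).
May 19, 2178 → Jun 19, 2178: 31 days (May has 31).
Jun 19, 2178 → Jul 19, 2178: 30 days (June has 30).
Jul 19, 2178 → Jul 30, 2178: 11 days.
Total: 1745 days.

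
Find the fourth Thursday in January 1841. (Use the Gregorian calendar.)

January 1, 1841 is a Friday.
The first Thursday is therefore January 7 (6 days later).
The fourth Thursday is 7 + 3×7 = January 28.

January 28, 1841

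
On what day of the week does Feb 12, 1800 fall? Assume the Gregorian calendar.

Doomsday rule: the anchor day for the 1800s is Friday. For year 00: 0÷12 = 0 r 0, and 0÷4 = 0, so 0+0+0 = 0.
Friday + 0 ≡ Friday — that's 1800's doomsday.
In February the doomsday date is Feb 28 (1800 is not a leap year (divisible by 100 but not 400)).
Feb 12 is 16 days before Feb 28; 16 mod 7 = 2, so Friday − 2 = Wednesday.

Wednesday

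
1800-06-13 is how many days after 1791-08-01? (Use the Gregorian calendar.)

Aug 1, 1791 → Aug 1, 1792: 366 days (Feb 29, 1792 is in that span).
Aug 1, 1792 → Aug 1, 1793: 365 days.
Aug 1, 1793 → Aug 1, 1794: 365 days.
Aug 1, 1794 → Aug 1, 1795: 365 days.
Aug 1, 1795 → Aug 1, 1796: 366 days (Feb 29, 1796 is in that span).
Aug 1, 1796 → Aug 1, 1797: 365 days.
Aug 1, 1797 → Aug 1, 1798: 365 days.
Aug 1, 1798 → Aug 1, 1799: 365 days.
Aug 1, 1799 → Sep 1, 1799: 31 days (August has 31).
Sep 1, 1799 → Oct 1, 1799: 30 days (September has 30).
Oct 1, 1799 → Nov 1, 1799: 31 days (October has 31).
Nov 1, 1799 → Dec 1, 1799: 30 days (November has 30).
Dec 1, 1799 → Jan 1, 1800: 31 days (December has 31).
Jan 1, 1800 → Feb 1, 1800: 31 days (January has 31).
Feb 1, 1800 → Mar 1, 1800: 28 days (February has 28).
Mar 1, 1800 → Apr 1, 1800: 31 days (March has 31).
Apr 1, 1800 → May 1, 1800: 30 days (April has 30).
May 1, 1800 → Jun 1, 1800: 31 days (May has 31).
Jun 1, 1800 → Jun 13, 1800: 12 days.
Total: 3238 days.

3238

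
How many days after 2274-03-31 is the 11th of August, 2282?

3055

Mar 31, 2274 → Mar 31, 2275: 365 days.
Mar 31, 2275 → Mar 31, 2276: 366 days (Feb 29, 2276 is in that span).
Mar 31, 2276 → Mar 31, 2277: 365 days.
Mar 31, 2277 → Mar 31, 2278: 365 days.
Mar 31, 2278 → Mar 31, 2279: 365 days.
Mar 31, 2279 → Mar 31, 2280: 366 days (Feb 29, 2280 is in that span).
Mar 31, 2280 → Mar 31, 2281: 365 days.
Mar 31, 2281 → Mar 31, 2282: 365 days.
Mar 31, 2282 → Apr 30, 2282: 30 days (March has 31).
Apr 30, 2282 → May 30, 2282: 30 days (April has 30).
May 30, 2282 → Jun 30, 2282: 31 days (May has 31).
Jun 30, 2282 → Jul 30, 2282: 30 days (June has 30).
Jul 30, 2282 → Aug 11, 2282: 12 days.
Total: 3055 days.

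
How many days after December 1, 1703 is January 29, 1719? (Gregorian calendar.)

5538

Dec 1, 1703 → Dec 1, 1704: 366 days (Feb 29, 1704 is in that span).
Dec 1, 1704 → Dec 1, 1705: 365 days.
Dec 1, 1705 → Dec 1, 1706: 365 days.
Dec 1, 1706 → Dec 1, 1707: 365 days.
Dec 1, 1707 → Dec 1, 1708: 366 days (Feb 29, 1708 is in that span).
Dec 1, 1708 → Dec 1, 1709: 365 days.
Dec 1, 1709 → Dec 1, 1710: 365 days.
Dec 1, 1710 → Dec 1, 1711: 365 days.
Dec 1, 1711 → Dec 1, 1712: 366 days (Feb 29, 1712 is in that span).
Dec 1, 1712 → Dec 1, 1713: 365 days.
Dec 1, 1713 → Dec 1, 1714: 365 days.
Dec 1, 1714 → Dec 1, 1715: 365 days.
Dec 1, 1715 → Dec 1, 1716: 366 days (Feb 29, 1716 is in that span).
Dec 1, 1716 → Dec 1, 1717: 365 days.
Dec 1, 1717 → Dec 1, 1718: 365 days.
Dec 1, 1718 → Jan 1, 1719: 31 days (December has 31).
Jan 1, 1719 → Jan 29, 1719: 28 days.
Total: 5538 days.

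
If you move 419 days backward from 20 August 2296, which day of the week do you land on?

Friday

First find the weekday of Aug 20, 2296. Doomsday rule: the anchor day for the 2200s is Friday. For year 96: 96÷12 = 8 r 0, and 0÷4 = 0, so 8+0+0 = 8.
Friday + 8 ≡ Saturday — that's 2296's doomsday.
In August the doomsday date is Aug 8.
Aug 20 is 12 days after Aug 8; 12 mod 7 = 5, so Saturday + 5 = Thursday.
419 mod 7 = 6, so 419 days before a Thursday is Thursday − 6 = Friday.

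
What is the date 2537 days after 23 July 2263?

+366 (one year; includes Feb 29, 2264) → Jul 23, 2264 (2171 left).
+365 (one year) → Jul 23, 2265 (1806 left).
+365 (one year) → Jul 23, 2266 (1441 left).
+365 (one year) → Jul 23, 2267 (1076 left).
+366 (one year; includes Feb 29, 2268) → Jul 23, 2268 (710 left).
+365 (one year) → Jul 23, 2269 (345 left).
Jul has 31 days: +9 → Aug 1, 2269 (336 left).
Aug has 31 days: +31 → Sep 1, 2269 (305 left).
Sep has 30 days: +30 → Oct 1, 2269 (275 left).
Oct has 31 days: +31 → Nov 1, 2269 (244 left).
Nov has 30 days: +30 → Dec 1, 2269 (214 left).
Dec has 31 days: +31 → Jan 1, 2270 (183 left).
Jan has 31 days: +31 → Feb 1, 2270 (152 left).
Feb has 28 days: +28 → Mar 1, 2270 (124 left).
Mar has 31 days: +31 → Apr 1, 2270 (93 left).
Apr has 30 days: +30 → May 1, 2270 (63 left).
May has 31 days: +31 → Jun 1, 2270 (32 left).
Jun has 30 days: +30 → Jul 1, 2270 (2 left).
+2 → Jul 3, 2270.

July 3, 2270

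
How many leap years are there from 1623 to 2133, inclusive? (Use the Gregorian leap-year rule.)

124

Multiples of 4 in [1623,2133]: 128.
Of those, multiples of 100: 5 (not leap unless ÷400).
Multiples of 400: 1.
Leap years = 128 − 5 + 1 = 124.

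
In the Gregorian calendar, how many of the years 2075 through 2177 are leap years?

Multiples of 4 in [2075,2177]: 26.
Of those, multiples of 100: 1 (not leap unless ÷400).
Multiples of 400: 0.
Leap years = 26 − 1 + 0 = 25.

25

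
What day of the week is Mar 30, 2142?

Friday

Doomsday rule: the anchor day for the 2100s is Sunday. For year 42: 42÷12 = 3 r 6, and 6÷4 = 1, so 3+6+1 = 10.
Sunday + 10 ≡ Wednesday — that's 2142's doomsday.
In March the doomsday date is Mar 14.
Mar 30 is 16 days after Mar 14; 16 mod 7 = 2, so Wednesday + 2 = Friday.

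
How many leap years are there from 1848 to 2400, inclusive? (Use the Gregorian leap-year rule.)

135

Multiples of 4 in [1848,2400]: 139.
Of those, multiples of 100: 6 (not leap unless ÷400).
Multiples of 400: 2.
Leap years = 139 − 6 + 2 = 135.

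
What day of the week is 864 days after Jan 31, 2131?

First find the weekday of Jan 31, 2131. Doomsday rule: the anchor day for the 2100s is Sunday. For year 31: 31÷12 = 2 r 7, and 7÷4 = 1, so 2+7+1 = 10.
Sunday + 10 ≡ Wednesday — that's 2131's doomsday.
In January the doomsday date is Jan 3 (2131 is not a leap year).
Jan 31 is 28 days after Jan 3; 28 mod 7 = 0, so Wednesday + 0 = Wednesday.
864 mod 7 = 3, so 864 days after a Wednesday is Wednesday + 3 = Saturday.

Saturday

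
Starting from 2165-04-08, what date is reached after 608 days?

December 7, 2166

+365 (one year) → Apr 8, 2166 (243 left).
Apr has 30 days: +23 → May 1, 2166 (220 left).
May has 31 days: +31 → Jun 1, 2166 (189 left).
Jun has 30 days: +30 → Jul 1, 2166 (159 left).
Jul has 31 days: +31 → Aug 1, 2166 (128 left).
Aug has 31 days: +31 → Sep 1, 2166 (97 left).
Sep has 30 days: +30 → Oct 1, 2166 (67 left).
Oct has 31 days: +31 → Nov 1, 2166 (36 left).
Nov has 30 days: +30 → Dec 1, 2166 (6 left).
+6 → Dec 7, 2166.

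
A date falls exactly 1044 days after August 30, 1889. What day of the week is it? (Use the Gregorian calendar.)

First find the weekday of Aug 30, 1889. Doomsday rule: the anchor day for the 1800s is Friday. For year 89: 89÷12 = 7 r 5, and 5÷4 = 1, so 7+5+1 = 13.
Friday + 13 ≡ Thursday — that's 1889's doomsday.
In August the doomsday date is Aug 8.
Aug 30 is 22 days after Aug 8; 22 mod 7 = 1, so Thursday + 1 = Friday.
1044 mod 7 = 1, so 1044 days after a Friday is Friday + 1 = Saturday.

Saturday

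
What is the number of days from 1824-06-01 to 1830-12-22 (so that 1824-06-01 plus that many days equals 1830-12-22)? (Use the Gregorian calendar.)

Jun 1, 1824 → Jun 1, 1825: 365 days.
Jun 1, 1825 → Jun 1, 1826: 365 days.
Jun 1, 1826 → Jun 1, 1827: 365 days.
Jun 1, 1827 → Jun 1, 1828: 366 days (Feb 29, 1828 is in that span).
Jun 1, 1828 → Jun 1, 1829: 365 days.
Jun 1, 1829 → Jun 1, 1830: 365 days.
Jun 1, 1830 → Jul 1, 1830: 30 days (June has 30).
Jul 1, 1830 → Aug 1, 1830: 31 days (July has 31).
Aug 1, 1830 → Sep 1, 1830: 31 days (August has 31).
Sep 1, 1830 → Oct 1, 1830: 30 days (September has 30).
Oct 1, 1830 → Nov 1, 1830: 31 days (October has 31).
Nov 1, 1830 → Dec 1, 1830: 30 days (November has 30).
Dec 1, 1830 → Dec 22, 1830: 21 days.
Total: 2395 days.

2395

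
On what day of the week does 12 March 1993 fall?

Friday

January 1, 1993 is a Friday.
Jan 1, 1993 → Feb 1, 1993: 31 days (January has 31).
Feb 1, 1993 → Mar 1, 1993: 28 days (February has 28).
Mar 1, 1993 → Mar 12, 1993: 11 days.
Total: 70 days.
70 mod 7 = 0, so Friday + 0 = Friday.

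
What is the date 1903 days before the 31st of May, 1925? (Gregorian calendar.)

March 15, 1920

−365 (one year) → May 31, 1924 (1538 left).
−366 (one year; includes Feb 29, 1924) → May 31, 1923 (1172 left).
−365 (one year) → May 31, 1922 (807 left).
−365 (one year) → May 31, 1921 (442 left).
−365 (one year) → May 31, 1920 (77 left).
−31 → Apr 30, 1920 (end of Apr, 30 days; 46 left).
−30 → Mar 31, 1920 (end of Mar, 31 days; 16 left).
−16 → Mar 15, 1920.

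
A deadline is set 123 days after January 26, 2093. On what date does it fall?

May 29, 2093

Jan has 31 days: +6 → Feb 1, 2093 (117 left).
Feb has 28 days: +28 → Mar 1, 2093 (89 left).
Mar has 31 days: +31 → Apr 1, 2093 (58 left).
Apr has 30 days: +30 → May 1, 2093 (28 left).
+28 → May 29, 2093.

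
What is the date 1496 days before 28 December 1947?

−365 (one year) → Dec 28, 1946 (1131 left).
−365 (one year) → Dec 28, 1945 (766 left).
−365 (one year) → Dec 28, 1944 (401 left).
−366 (one year; includes Feb 29, 1944) → Dec 28, 1943 (35 left).
−28 → Nov 30, 1943 (end of Nov, 30 days; 7 left).
−7 → Nov 23, 1943.

November 23, 1943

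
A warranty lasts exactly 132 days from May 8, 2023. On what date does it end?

September 17, 2023

May has 31 days: +24 → Jun 1, 2023 (108 left).
Jun has 30 days: +30 → Jul 1, 2023 (78 left).
Jul has 31 days: +31 → Aug 1, 2023 (47 left).
Aug has 31 days: +31 → Sep 1, 2023 (16 left).
+16 → Sep 17, 2023.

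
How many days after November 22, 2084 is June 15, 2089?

1666

Nov 22, 2084 → Nov 22, 2085: 365 days.
Nov 22, 2085 → Nov 22, 2086: 365 days.
Nov 22, 2086 → Nov 22, 2087: 365 days.
Nov 22, 2087 → Nov 22, 2088: 366 days (Feb 29, 2088 is in that span).
Nov 22, 2088 → Dec 22, 2088: 30 days (November has 30).
Dec 22, 2088 → Jan 22, 2089: 31 days (December has 31).
Jan 22, 2089 → Feb 22, 2089: 31 days (January has 31).
Feb 22, 2089 → Mar 22, 2089: 28 days (February has 28).
Mar 22, 2089 → Apr 22, 2089: 31 days (March has 31).
Apr 22, 2089 → May 22, 2089: 30 days (April has 30).
May 22, 2089 → Jun 15, 2089: 24 days.
Total: 1666 days.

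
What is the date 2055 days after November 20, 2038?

July 6, 2044

+365 (one year) → Nov 20, 2039 (1690 left).
+366 (one year; includes Feb 29, 2040) → Nov 20, 2040 (1324 left).
+365 (one year) → Nov 20, 2041 (959 left).
+365 (one year) → Nov 20, 2042 (594 left).
+365 (one year) → Nov 20, 2043 (229 left).
Nov has 30 days: +11 → Dec 1, 2043 (218 left).
Dec has 31 days: +31 → Jan 1, 2044 (187 left).
Jan has 31 days: +31 → Feb 1, 2044 (156 left).
Feb has 29 days: +29 → Mar 1, 2044 (127 left).
Mar has 31 days: +31 → Apr 1, 2044 (96 left).
Apr has 30 days: +30 → May 1, 2044 (66 left).
May has 31 days: +31 → Jun 1, 2044 (35 left).
Jun has 30 days: +30 → Jul 1, 2044 (5 left).
+5 → Jul 6, 2044.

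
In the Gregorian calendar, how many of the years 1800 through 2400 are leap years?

Multiples of 4 in [1800,2400]: 151.
Of those, multiples of 100: 7 (not leap unless ÷400).
Multiples of 400: 2.
Leap years = 151 − 7 + 2 = 146.

146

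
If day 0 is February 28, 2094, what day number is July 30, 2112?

6726

Feb 28, 2094 → Feb 28, 2095: 365 days.
Feb 28, 2095 → Feb 28, 2096: 365 days.
Feb 28, 2096 → Feb 28, 2097: 366 days (Feb 29, 2096 is in that span).
Feb 28, 2097 → Feb 28, 2098: 365 days.
Feb 28, 2098 → Feb 28, 2099: 365 days.
Feb 28, 2099 → Feb 28, 2100: 365 days.
Feb 28, 2100 → Feb 28, 2101: 365 days.
Feb 28, 2101 → Feb 28, 2102: 365 days.
Feb 28, 2102 → Feb 28, 2103: 365 days.
Feb 28, 2103 → Feb 28, 2104: 365 days.
Feb 28, 2104 → Feb 28, 2105: 366 days (Feb 29, 2104 is in that span).
Feb 28, 2105 → Feb 28, 2106: 365 days.
Feb 28, 2106 → Feb 28, 2107: 365 days.
Feb 28, 2107 → Feb 28, 2108: 365 days.
Feb 28, 2108 → Feb 28, 2109: 366 days (Feb 29, 2108 is in that span).
Feb 28, 2109 → Feb 28, 2110: 365 days.
Feb 28, 2110 → Feb 28, 2111: 365 days.
Feb 28, 2111 → Feb 28, 2112: 365 days.
Feb 28, 2112 → Mar 28, 2112: 29 days (February has 29).
Mar 28, 2112 → Apr 28, 2112: 31 days (March has 31).
Apr 28, 2112 → May 28, 2112: 30 days (April has 30).
May 28, 2112 → Jun 28, 2112: 31 days (May has 31).
Jun 28, 2112 → Jul 28, 2112: 30 days (June has 30).
Jul 28, 2112 → Jul 30, 2112: 2 days.
Total: 6726 days.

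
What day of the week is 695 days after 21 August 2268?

First find the weekday of Aug 21, 2268. Doomsday rule: the anchor day for the 2200s is Friday. For year 68: 68÷12 = 5 r 8, and 8÷4 = 2, so 5+8+2 = 15.
Friday + 15 ≡ Saturday — that's 2268's doomsday.
In August the doomsday date is Aug 8.
Aug 21 is 13 days after Aug 8; 13 mod 7 = 6, so Saturday + 6 = Friday.
695 mod 7 = 2, so 695 days after a Friday is Friday + 2 = Sunday.

Sunday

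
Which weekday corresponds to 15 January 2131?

Doomsday rule: the anchor day for the 2100s is Sunday. For year 31: 31÷12 = 2 r 7, and 7÷4 = 1, so 2+7+1 = 10.
Sunday + 10 ≡ Wednesday — that's 2131's doomsday.
In January the doomsday date is Jan 3 (2131 is not a leap year).
Jan 15 is 12 days after Jan 3; 12 mod 7 = 5, so Wednesday + 5 = Monday.

Monday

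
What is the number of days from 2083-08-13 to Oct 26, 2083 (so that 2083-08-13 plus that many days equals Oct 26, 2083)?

Aug 13, 2083 → Sep 13, 2083: 31 days (August has 31).
Sep 13, 2083 → Oct 13, 2083: 30 days (September has 30).
Oct 13, 2083 → Oct 26, 2083: 13 days.
Total: 74 days.

74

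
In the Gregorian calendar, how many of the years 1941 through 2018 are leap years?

19

Multiples of 4 in [1941,2018]: 19.
Of those, multiples of 100: 1 (not leap unless ÷400).
Multiples of 400: 1.
Leap years = 19 − 1 + 1 = 19.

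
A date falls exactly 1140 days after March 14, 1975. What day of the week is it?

Thursday

First find the weekday of Mar 14, 1975. Doomsday rule: the anchor day for the 1900s is Wednesday. For year 75: 75÷12 = 6 r 3, and 3÷4 = 0, so 6+3+0 = 9.
Wednesday + 9 ≡ Friday — that's 1975's doomsday.
In March the doomsday date is Mar 14.
Mar 14 is the doomsday itself: Friday.
1140 mod 7 = 6, so 1140 days after a Friday is Friday + 6 = Thursday.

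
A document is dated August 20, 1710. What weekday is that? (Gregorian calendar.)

Wednesday

Doomsday rule: the anchor day for the 1700s is Sunday. For year 10: 10÷12 = 0 r 10, and 10÷4 = 2, so 0+10+2 = 12.
Sunday + 12 ≡ Friday — that's 1710's doomsday.
In August the doomsday date is Aug 8.
Aug 20 is 12 days after Aug 8; 12 mod 7 = 5, so Friday + 5 = Wednesday.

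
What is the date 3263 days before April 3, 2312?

−366 (one year; includes Feb 29, 2312) → Apr 3, 2311 (2897 left).
−365 (one year) → Apr 3, 2310 (2532 left).
−365 (one year) → Apr 3, 2309 (2167 left).
−365 (one year) → Apr 3, 2308 (1802 left).
−366 (one year; includes Feb 29, 2308) → Apr 3, 2307 (1436 left).
−365 (one year) → Apr 3, 2306 (1071 left).
−365 (one year) → Apr 3, 2305 (706 left).
−365 (one year) → Apr 3, 2304 (341 left).
−3 → Mar 31, 2304 (end of Mar, 31 days; 338 left).
−31 → Feb 29, 2304 (end of Feb, 29 days; 307 left).
−29 → Jan 31, 2304 (end of Jan, 31 days; 278 left).
−31 → Dec 31, 2303 (end of Dec, 31 days; 247 left).
−31 → Nov 30, 2303 (end of Nov, 30 days; 216 left).
−30 → Oct 31, 2303 (end of Oct, 31 days; 186 left).
−31 → Sep 30, 2303 (end of Sep, 30 days; 155 left).
−30 → Aug 31, 2303 (end of Aug, 31 days; 125 left).
−31 → Jul 31, 2303 (end of Jul, 31 days; 94 left).
−31 → Jun 30, 2303 (end of Jun, 30 days; 63 left).
−30 → May 31, 2303 (end of May, 31 days; 33 left).
−31 → Apr 30, 2303 (end of Apr, 30 days; 2 left).
−2 → Apr 28, 2303.

April 28, 2303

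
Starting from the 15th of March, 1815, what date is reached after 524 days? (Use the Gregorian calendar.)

August 20, 1816

+366 (one year; includes Feb 29, 1816) → Mar 15, 1816 (158 left).
Mar has 31 days: +17 → Apr 1, 1816 (141 left).
Apr has 30 days: +30 → May 1, 1816 (111 left).
May has 31 days: +31 → Jun 1, 1816 (80 left).
Jun has 30 days: +30 → Jul 1, 1816 (50 left).
Jul has 31 days: +31 → Aug 1, 1816 (19 left).
+19 → Aug 20, 1816.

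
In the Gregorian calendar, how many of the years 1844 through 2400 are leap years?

Multiples of 4 in [1844,2400]: 140.
Of those, multiples of 100: 6 (not leap unless ÷400).
Multiples of 400: 2.
Leap years = 140 − 6 + 2 = 136.

136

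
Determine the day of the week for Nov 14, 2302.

Friday

Doomsday rule: the anchor day for the 2300s is Wednesday. For year 02: 2÷12 = 0 r 2, and 2÷4 = 0, so 0+2+0 = 2.
Wednesday + 2 ≡ Friday — that's 2302's doomsday.
In November the doomsday date is Nov 7.
Nov 14 is 7 days after Nov 7; 7 mod 7 = 0, so Friday + 0 = Friday.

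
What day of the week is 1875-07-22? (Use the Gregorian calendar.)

Thursday

Doomsday rule: the anchor day for the 1800s is Friday. For year 75: 75÷12 = 6 r 3, and 3÷4 = 0, so 6+3+0 = 9.
Friday + 9 ≡ Sunday — that's 1875's doomsday.
In July the doomsday date is Jul 11.
Jul 22 is 11 days after Jul 11; 11 mod 7 = 4, so Sunday + 4 = Thursday.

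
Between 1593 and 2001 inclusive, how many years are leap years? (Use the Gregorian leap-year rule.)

99

Multiples of 4 in [1593,2001]: 102.
Of those, multiples of 100: 5 (not leap unless ÷400).
Multiples of 400: 2.
Leap years = 102 − 5 + 2 = 99.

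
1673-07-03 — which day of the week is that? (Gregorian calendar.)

Doomsday rule: the anchor day for the 1600s is Tuesday. For year 73: 73÷12 = 6 r 1, and 1÷4 = 0, so 6+1+0 = 7.
Tuesday + 7 ≡ Tuesday — that's 1673's doomsday.
In July the doomsday date is Jul 11.
Jul 3 is 8 days before Jul 11; 8 mod 7 = 1, so Tuesday − 1 = Monday.

Monday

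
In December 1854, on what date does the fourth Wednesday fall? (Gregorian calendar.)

December 1, 1854 is a Friday.
The first Wednesday is therefore December 6 (5 days later).
The fourth Wednesday is 6 + 3×7 = December 27.

December 27, 1854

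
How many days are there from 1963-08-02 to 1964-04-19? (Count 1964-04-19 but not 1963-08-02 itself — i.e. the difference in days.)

261

Aug 2, 1963 → Sep 2, 1963: 31 days (August has 31).
Sep 2, 1963 → Oct 2, 1963: 30 days (September has 30).
Oct 2, 1963 → Nov 2, 1963: 31 days (October has 31).
Nov 2, 1963 → Dec 2, 1963: 30 days (November has 30).
Dec 2, 1963 → Jan 2, 1964: 31 days (December has 31).
Jan 2, 1964 → Feb 2, 1964: 31 days (January has 31).
Feb 2, 1964 → Mar 2, 1964: 29 days (February has 29).
Mar 2, 1964 → Apr 2, 1964: 31 days (March has 31).
Apr 2, 1964 → Apr 19, 1964: 17 days.
Total: 261 days.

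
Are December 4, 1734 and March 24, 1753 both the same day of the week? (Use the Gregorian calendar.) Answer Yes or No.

From Dec 4, 1734 to Mar 24, 1753 is 6685 days.
6685 mod 7 = 0, so they are the same weekday.
(Dec 4, 1734 is a Saturday; Mar 24, 1753 is a Saturday.)

Yes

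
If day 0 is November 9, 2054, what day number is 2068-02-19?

Nov 9, 2054 → Nov 9, 2055: 365 days.
Nov 9, 2055 → Nov 9, 2056: 366 days (Feb 29, 2056 is in that span).
Nov 9, 2056 → Nov 9, 2057: 365 days.
Nov 9, 2057 → Nov 9, 2058: 365 days.
Nov 9, 2058 → Nov 9, 2059: 365 days.
Nov 9, 2059 → Nov 9, 2060: 366 days (Feb 29, 2060 is in that span).
Nov 9, 2060 → Nov 9, 2061: 365 days.
Nov 9, 2061 → Nov 9, 2062: 365 days.
Nov 9, 2062 → Nov 9, 2063: 365 days.
Nov 9, 2063 → Nov 9, 2064: 366 days (Feb 29, 2064 is in that span).
Nov 9, 2064 → Nov 9, 2065: 365 days.
Nov 9, 2065 → Nov 9, 2066: 365 days.
Nov 9, 2066 → Nov 9, 2067: 365 days.
Nov 9, 2067 → Dec 9, 2067: 30 days (November has 30).
Dec 9, 2067 → Jan 9, 2068: 31 days (December has 31).
Jan 9, 2068 → Feb 9, 2068: 31 days (January has 31).
Feb 9, 2068 → Feb 19, 2068: 10 days.
Total: 4850 days.

4850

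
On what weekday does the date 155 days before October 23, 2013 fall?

Tuesday

First find the weekday of Oct 23, 2013. Doomsday rule: the anchor day for the 2000s is Tuesday. For year 13: 13÷12 = 1 r 1, and 1÷4 = 0, so 1+1+0 = 2.
Tuesday + 2 ≡ Thursday — that's 2013's doomsday.
In October the doomsday date is Oct 10.
Oct 23 is 13 days after Oct 10; 13 mod 7 = 6, so Thursday + 6 = Wednesday.
155 mod 7 = 1, so 155 days before a Wednesday is Wednesday − 1 = Tuesday.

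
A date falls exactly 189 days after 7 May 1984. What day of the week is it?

Monday

May 7, 1984 is a Monday.
189 mod 7 = 0, so 189 days after a Monday is Monday + 0 = Monday.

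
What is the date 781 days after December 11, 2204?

+365 (one year) → Dec 11, 2205 (416 left).
+365 (one year) → Dec 11, 2206 (51 left).
Dec has 31 days: +21 → Jan 1, 2207 (30 left).
+30 → Jan 31, 2207.

January 31, 2207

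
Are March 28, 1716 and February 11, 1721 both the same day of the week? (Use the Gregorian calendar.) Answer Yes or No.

From Mar 28, 1716 to Feb 11, 1721 is 1781 days.
1781 mod 7 = 3, so they are different weekdays.
(Mar 28, 1716 is a Saturday; Feb 11, 1721 is a Tuesday.)

No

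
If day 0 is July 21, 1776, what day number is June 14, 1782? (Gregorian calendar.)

2154

Jul 21, 1776 → Jul 21, 1777: 365 days.
Jul 21, 1777 → Jul 21, 1778: 365 days.
Jul 21, 1778 → Jul 21, 1779: 365 days.
Jul 21, 1779 → Jul 21, 1780: 366 days (Feb 29, 1780 is in that span).
Jul 21, 1780 → Jul 21, 1781: 365 days.
Jul 21, 1781 → Aug 21, 1781: 31 days (July has 31).
Aug 21, 1781 → Sep 21, 1781: 31 days (August has 31).
Sep 21, 1781 → Oct 21, 1781: 30 days (September has 30).
Oct 21, 1781 → Nov 21, 1781: 31 days (October has 31).
Nov 21, 1781 → Dec 21, 1781: 30 days (November has 30).
Dec 21, 1781 → Jan 21, 1782: 31 days (December has 31).
Jan 21, 1782 → Feb 21, 1782: 31 days (January has 31).
Feb 21, 1782 → Mar 21, 1782: 28 days (February has 28).
Mar 21, 1782 → Apr 21, 1782: 31 days (March has 31).
Apr 21, 1782 → May 21, 1782: 30 days (April has 30).
May 21, 1782 → Jun 14, 1782: 24 days.
Total: 2154 days.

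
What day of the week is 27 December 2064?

January 1, 2064 is a Tuesday.
Jan 1, 2064 → Feb 1, 2064: 31 days (January has 31).
Feb 1, 2064 → Mar 1, 2064: 29 days (February has 29).
Mar 1, 2064 → Apr 1, 2064: 31 days (March has 31).
Apr 1, 2064 → May 1, 2064: 30 days (April has 30).
May 1, 2064 → Jun 1, 2064: 31 days (May has 31).
Jun 1, 2064 → Jul 1, 2064: 30 days (June has 30).
Jul 1, 2064 → Aug 1, 2064: 31 days (July has 31).
Aug 1, 2064 → Sep 1, 2064: 31 days (August has 31).
Sep 1, 2064 → Oct 1, 2064: 30 days (September has 30).
Oct 1, 2064 → Nov 1, 2064: 31 days (October has 31).
Nov 1, 2064 → Dec 1, 2064: 30 days (November has 30).
Dec 1, 2064 → Dec 27, 2064: 26 days.
Total: 361 days.
361 mod 7 = 4, so Tuesday + 4 = Saturday.

Saturday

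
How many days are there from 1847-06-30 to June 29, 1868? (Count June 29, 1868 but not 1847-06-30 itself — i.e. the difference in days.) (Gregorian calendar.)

7670

Jun 30, 1847 → Jun 30, 1848: 366 days (Feb 29, 1848 is in that span).
Jun 30, 1848 → Jun 30, 1849: 365 days.
Jun 30, 1849 → Jun 30, 1850: 365 days.
Jun 30, 1850 → Jun 30, 1851: 365 days.
Jun 30, 1851 → Jun 30, 1852: 366 days (Feb 29, 1852 is in that span).
Jun 30, 1852 → Jun 30, 1853: 365 days.
Jun 30, 1853 → Jun 30, 1854: 365 days.
Jun 30, 1854 → Jun 30, 1855: 365 days.
Jun 30, 1855 → Jun 30, 1856: 366 days (Feb 29, 1856 is in that span).
Jun 30, 1856 → Jun 30, 1857: 365 days.
Jun 30, 1857 → Jun 30, 1858: 365 days.
Jun 30, 1858 → Jun 30, 1859: 365 days.
Jun 30, 1859 → Jun 30, 1860: 366 days (Feb 29, 1860 is in that span).
Jun 30, 1860 → Jun 30, 1861: 365 days.
Jun 30, 1861 → Jun 30, 1862: 365 days.
Jun 30, 1862 → Jun 30, 1863: 365 days.
Jun 30, 1863 → Jun 30, 1864: 366 days (Feb 29, 1864 is in that span).
Jun 30, 1864 → Jun 30, 1865: 365 days.
Jun 30, 1865 → Jun 30, 1866: 365 days.
Jun 30, 1866 → Jun 30, 1867: 365 days.
Jun 30, 1867 → Jul 30, 1867: 30 days (June has 30).
Jul 30, 1867 → Aug 30, 1867: 31 days (July has 31).
Aug 30, 1867 → Sep 30, 1867: 31 days (August has 31).
Sep 30, 1867 → Oct 30, 1867: 30 days (September has 30).
Oct 30, 1867 → Nov 30, 1867: 31 days (October has 31).
Nov 30, 1867 → Dec 30, 1867: 30 days (November has 30).
Dec 30, 1867 → Jan 30, 1868: 31 days (December has 31).
Jan 30, 1868 → Feb 29, 1868: 30 days (January has 31).
Feb 29, 1868 → Mar 29, 1868: 29 days (February has 29).
Mar 29, 1868 → Apr 29, 1868: 31 days (March has 31).
Apr 29, 1868 → May 29, 1868: 30 days (April has 30).
May 29, 1868 → Jun 29, 1868: 31 days.
Total: 7670 days.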